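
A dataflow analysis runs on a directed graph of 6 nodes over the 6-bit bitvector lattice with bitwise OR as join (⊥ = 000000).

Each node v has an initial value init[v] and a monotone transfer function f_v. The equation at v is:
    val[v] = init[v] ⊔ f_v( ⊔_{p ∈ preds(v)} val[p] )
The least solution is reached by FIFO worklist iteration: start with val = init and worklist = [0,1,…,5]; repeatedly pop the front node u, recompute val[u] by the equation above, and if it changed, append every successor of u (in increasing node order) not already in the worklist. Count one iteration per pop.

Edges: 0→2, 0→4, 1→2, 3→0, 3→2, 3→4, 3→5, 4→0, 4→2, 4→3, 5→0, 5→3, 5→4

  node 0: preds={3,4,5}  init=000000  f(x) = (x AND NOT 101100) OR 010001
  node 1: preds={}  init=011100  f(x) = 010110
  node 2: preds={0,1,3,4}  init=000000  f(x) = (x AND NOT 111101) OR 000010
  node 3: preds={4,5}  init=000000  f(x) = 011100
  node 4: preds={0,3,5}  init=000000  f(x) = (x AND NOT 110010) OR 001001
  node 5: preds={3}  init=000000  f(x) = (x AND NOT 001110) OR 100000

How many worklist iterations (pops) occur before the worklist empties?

Worklist (10 pops):
  #1 pop 0: in=000000 → 010001 (was 000000); enqueue []
  #2 pop 1: in=000000 → 011110 (was 011100); enqueue []
  #3 pop 2: in=011111 → 000010 (was 000000); enqueue []
  #4 pop 3: in=000000 → 011100 (was 000000); enqueue [0,2]
  #5 pop 4: in=011101 → 001101 (was 000000); enqueue [3]
  #6 pop 5: in=011100 → 110000 (was 000000); enqueue [4]
  #7 pop 0: in=111101 → 010001 (no change)
  #8 pop 2: in=011111 → 000010 (no change)
  #9 pop 3: in=111101 → 011100 (no change)
  #10 pop 4: in=111101 → 001101 (no change)

Fixpoint:
  val[0] = 010001
  val[1] = 011110
  val[2] = 000010
  val[3] = 011100
  val[4] = 001101
  val[5] = 110000

10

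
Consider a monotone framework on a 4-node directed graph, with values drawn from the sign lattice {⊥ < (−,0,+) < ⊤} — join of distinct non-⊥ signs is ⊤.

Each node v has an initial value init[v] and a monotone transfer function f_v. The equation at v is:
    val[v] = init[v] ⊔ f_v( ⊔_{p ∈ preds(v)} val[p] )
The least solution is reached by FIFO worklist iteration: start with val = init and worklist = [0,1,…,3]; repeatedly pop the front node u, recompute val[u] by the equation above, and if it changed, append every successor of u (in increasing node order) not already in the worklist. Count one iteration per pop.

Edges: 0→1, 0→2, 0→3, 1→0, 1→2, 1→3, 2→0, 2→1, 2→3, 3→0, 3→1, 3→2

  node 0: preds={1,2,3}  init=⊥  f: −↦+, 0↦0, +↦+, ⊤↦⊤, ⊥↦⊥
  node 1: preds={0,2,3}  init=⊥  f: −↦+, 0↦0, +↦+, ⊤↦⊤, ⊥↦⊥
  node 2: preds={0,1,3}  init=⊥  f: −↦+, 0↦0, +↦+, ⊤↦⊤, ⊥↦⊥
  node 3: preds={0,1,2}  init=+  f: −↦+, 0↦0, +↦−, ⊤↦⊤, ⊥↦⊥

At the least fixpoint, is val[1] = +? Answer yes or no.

no

Iteration log — 10 steps:
  step 1. node 0  ⊔preds=+  new=+  old=⊥  +wl: 
  step 2. node 1  ⊔preds=+  new=+  old=⊥  +wl: 0
  step 3. node 2  ⊔preds=+  new=+  old=⊥  +wl: 1
  step 4. node 3  ⊔preds=+  new=⊤  old=+  +wl: 2
  step 5. node 0  ⊔preds=⊤  new=⊤  old=+  +wl: 3
  step 6. node 1  ⊔preds=⊤  new=⊤  old=+  +wl: 0
  step 7. node 2  ⊔preds=⊤  new=⊤  old=+  +wl: 1
  step 8. node 3  ⊔preds=⊤  new=⊤  stable
  step 9. node 0  ⊔preds=⊤  new=⊤  stable
  step 10. node 1  ⊔preds=⊤  new=⊤  stable

Least fixpoint reached:
  node 0: ⊤
  node 1: ⊤
  node 2: ⊤
  node 3: ⊤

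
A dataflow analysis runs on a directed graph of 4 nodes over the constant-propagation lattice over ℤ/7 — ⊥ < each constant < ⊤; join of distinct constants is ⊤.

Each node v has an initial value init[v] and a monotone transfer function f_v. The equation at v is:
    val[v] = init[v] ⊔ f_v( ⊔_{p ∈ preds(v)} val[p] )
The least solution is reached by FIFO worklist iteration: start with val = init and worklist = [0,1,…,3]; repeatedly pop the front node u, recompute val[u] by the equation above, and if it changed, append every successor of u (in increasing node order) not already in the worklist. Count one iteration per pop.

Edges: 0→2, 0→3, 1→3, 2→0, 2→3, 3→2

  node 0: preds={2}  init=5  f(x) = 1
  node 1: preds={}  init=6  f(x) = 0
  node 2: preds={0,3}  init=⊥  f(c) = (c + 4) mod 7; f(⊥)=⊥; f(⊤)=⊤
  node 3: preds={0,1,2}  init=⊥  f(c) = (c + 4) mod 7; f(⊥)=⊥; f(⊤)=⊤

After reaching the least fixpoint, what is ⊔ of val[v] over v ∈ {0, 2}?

⊤

Trace (6 dequeues):
  [1] u=0 | in ⊥ | out ⊤ | prev 5 | push {}
  [2] u=1 | in ⊥ | out ⊤ | prev 6 | push {}
  [3] u=2 | in ⊤ | out ⊤ | prev ⊥ | push {0}
  [4] u=3 | in ⊤ | out ⊤ | prev ⊥ | push {2}
  [5] u=0 | in ⊤ | out ⊤ | ==
  [6] u=2 | in ⊤ | out ⊤ | ==

Converged values:
  [0] ⊤
  [1] ⊤
  [2] ⊤
  [3] ⊤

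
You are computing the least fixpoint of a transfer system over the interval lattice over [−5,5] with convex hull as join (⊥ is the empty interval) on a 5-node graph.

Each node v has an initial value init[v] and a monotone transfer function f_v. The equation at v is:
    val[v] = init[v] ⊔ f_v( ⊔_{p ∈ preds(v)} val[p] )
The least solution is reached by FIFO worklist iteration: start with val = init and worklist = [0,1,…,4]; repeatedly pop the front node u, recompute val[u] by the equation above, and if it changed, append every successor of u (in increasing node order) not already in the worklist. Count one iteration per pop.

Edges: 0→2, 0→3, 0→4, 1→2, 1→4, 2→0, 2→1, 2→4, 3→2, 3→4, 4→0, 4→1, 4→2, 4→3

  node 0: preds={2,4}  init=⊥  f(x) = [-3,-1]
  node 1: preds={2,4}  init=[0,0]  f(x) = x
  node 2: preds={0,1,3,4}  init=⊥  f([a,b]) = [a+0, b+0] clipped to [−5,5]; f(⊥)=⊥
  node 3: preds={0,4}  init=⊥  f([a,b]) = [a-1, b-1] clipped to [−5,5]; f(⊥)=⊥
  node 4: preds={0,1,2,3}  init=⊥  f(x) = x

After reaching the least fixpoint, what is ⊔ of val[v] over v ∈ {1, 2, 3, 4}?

Iteration log — 17 steps:
  step 1. node 0  ⊔preds=⊥  new=[-3,-1]  old=⊥  +wl: 
  step 2. node 1  ⊔preds=⊥  new=[0,0]  stable
  step 3. node 2  ⊔preds=[-3,0]  new=[-3,0]  old=⊥  +wl: 0,1
  step 4. node 3  ⊔preds=[-3,-1]  new=[-4,-2]  old=⊥  +wl: 2
  step 5. node 4  ⊔preds=[-4,0]  new=[-4,0]  old=⊥  +wl: 3
  step 6. node 0  ⊔preds=[-4,0]  new=[-3,-1]  stable
  step 7. node 1  ⊔preds=[-4,0]  new=[-4,0]  old=[0,0]  +wl: 4
  step 8. node 2  ⊔preds=[-4,0]  new=[-4,0]  old=[-3,0]  +wl: 0,1
  step 9. node 3  ⊔preds=[-4,0]  new=[-5,-1]  old=[-4,-2]  +wl: 2
  step 10. node 4  ⊔preds=[-5,0]  new=[-5,0]  old=[-4,0]  +wl: 3
  step 11. node 0  ⊔preds=[-5,0]  new=[-3,-1]  stable
  step 12. node 1  ⊔preds=[-5,0]  new=[-5,0]  old=[-4,0]  +wl: 4
  step 13. node 2  ⊔preds=[-5,0]  new=[-5,0]  old=[-4,0]  +wl: 0,1
  step 14. node 3  ⊔preds=[-5,0]  new=[-5,-1]  stable
  step 15. node 4  ⊔preds=[-5,0]  new=[-5,0]  stable
  step 16. node 0  ⊔preds=[-5,0]  new=[-3,-1]  stable
  step 17. node 1  ⊔preds=[-5,0]  new=[-5,0]  stable

Least fixpoint reached:
  node 0: [-3,-1]
  node 1: [-5,0]
  node 2: [-5,0]
  node 3: [-5,-1]
  node 4: [-5,0]

[-5,0]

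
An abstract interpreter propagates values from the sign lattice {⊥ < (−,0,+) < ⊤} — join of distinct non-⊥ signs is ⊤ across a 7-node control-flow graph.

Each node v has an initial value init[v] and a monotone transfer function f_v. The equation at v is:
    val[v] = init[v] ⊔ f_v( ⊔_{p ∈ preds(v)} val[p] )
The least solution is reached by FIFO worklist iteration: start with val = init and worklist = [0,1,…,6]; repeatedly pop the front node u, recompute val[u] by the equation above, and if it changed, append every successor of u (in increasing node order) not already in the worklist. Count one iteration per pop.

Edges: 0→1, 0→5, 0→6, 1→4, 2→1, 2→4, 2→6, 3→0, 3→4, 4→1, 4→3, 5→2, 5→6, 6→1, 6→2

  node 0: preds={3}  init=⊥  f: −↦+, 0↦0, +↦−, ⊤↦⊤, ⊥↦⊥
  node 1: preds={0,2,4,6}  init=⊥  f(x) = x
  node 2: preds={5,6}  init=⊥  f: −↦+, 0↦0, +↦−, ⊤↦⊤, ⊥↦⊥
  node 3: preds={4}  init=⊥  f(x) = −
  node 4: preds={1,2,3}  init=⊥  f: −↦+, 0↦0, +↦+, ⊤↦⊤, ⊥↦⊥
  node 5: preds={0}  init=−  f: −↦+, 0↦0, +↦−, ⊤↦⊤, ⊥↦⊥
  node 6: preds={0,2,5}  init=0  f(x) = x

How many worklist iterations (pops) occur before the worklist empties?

Trace (15 dequeues):
  [1] u=0 | in ⊥ | out ⊥ | ==
  [2] u=1 | in 0 | out 0 | prev ⊥ | push {}
  [3] u=2 | in ⊤ | out ⊤ | prev ⊥ | push {1}
  [4] u=3 | in ⊥ | out − | prev ⊥ | push {0}
  [5] u=4 | in ⊤ | out ⊤ | prev ⊥ | push {3}
  [6] u=5 | in ⊥ | out − | ==
  [7] u=6 | in ⊤ | out ⊤ | prev 0 | push {2}
  [8] u=1 | in ⊤ | out ⊤ | prev 0 | push {4}
  [9] u=0 | in − | out + | prev ⊥ | push {1,5,6}
  [10] u=3 | in ⊤ | out − | ==
  [11] u=2 | in ⊤ | out ⊤ | ==
  [12] u=4 | in ⊤ | out ⊤ | ==
  [13] u=1 | in ⊤ | out ⊤ | ==
  [14] u=5 | in + | out − | ==
  [15] u=6 | in ⊤ | out ⊤ | ==

Converged values:
  [0] +
  [1] ⊤
  [2] ⊤
  [3] −
  [4] ⊤
  [5] −
  [6] ⊤

15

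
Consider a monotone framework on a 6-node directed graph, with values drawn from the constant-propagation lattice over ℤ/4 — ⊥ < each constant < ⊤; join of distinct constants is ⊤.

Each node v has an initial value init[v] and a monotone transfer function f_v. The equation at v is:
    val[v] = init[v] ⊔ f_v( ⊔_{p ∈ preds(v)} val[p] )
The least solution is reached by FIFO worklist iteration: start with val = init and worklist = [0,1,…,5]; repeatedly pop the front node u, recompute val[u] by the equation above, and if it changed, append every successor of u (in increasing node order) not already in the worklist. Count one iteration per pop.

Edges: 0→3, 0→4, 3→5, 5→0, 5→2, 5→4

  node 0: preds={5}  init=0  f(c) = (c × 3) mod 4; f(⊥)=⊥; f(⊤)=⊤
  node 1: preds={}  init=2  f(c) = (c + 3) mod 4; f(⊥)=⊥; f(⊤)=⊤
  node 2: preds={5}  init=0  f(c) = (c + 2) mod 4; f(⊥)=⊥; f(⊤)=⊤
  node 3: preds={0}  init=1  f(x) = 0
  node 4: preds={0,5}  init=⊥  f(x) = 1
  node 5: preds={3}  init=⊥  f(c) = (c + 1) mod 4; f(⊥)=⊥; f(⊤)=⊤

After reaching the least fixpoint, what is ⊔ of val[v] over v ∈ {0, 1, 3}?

⊤

Iteration log — 10 steps:
  step 1. node 0  ⊔preds=⊥  new=0  stable
  step 2. node 1  ⊔preds=⊥  new=2  stable
  step 3. node 2  ⊔preds=⊥  new=0  stable
  step 4. node 3  ⊔preds=0  new=⊤  old=1  +wl: 
  step 5. node 4  ⊔preds=0  new=1  old=⊥  +wl: 
  step 6. node 5  ⊔preds=⊤  new=⊤  old=⊥  +wl: 0,2,4
  step 7. node 0  ⊔preds=⊤  new=⊤  old=0  +wl: 3
  step 8. node 2  ⊔preds=⊤  new=⊤  old=0  +wl: 
  step 9. node 4  ⊔preds=⊤  new=1  stable
  step 10. node 3  ⊔preds=⊤  new=⊤  stable

Least fixpoint reached:
  node 0: ⊤
  node 1: 2
  node 2: ⊤
  node 3: ⊤
  node 4: 1
  node 5: ⊤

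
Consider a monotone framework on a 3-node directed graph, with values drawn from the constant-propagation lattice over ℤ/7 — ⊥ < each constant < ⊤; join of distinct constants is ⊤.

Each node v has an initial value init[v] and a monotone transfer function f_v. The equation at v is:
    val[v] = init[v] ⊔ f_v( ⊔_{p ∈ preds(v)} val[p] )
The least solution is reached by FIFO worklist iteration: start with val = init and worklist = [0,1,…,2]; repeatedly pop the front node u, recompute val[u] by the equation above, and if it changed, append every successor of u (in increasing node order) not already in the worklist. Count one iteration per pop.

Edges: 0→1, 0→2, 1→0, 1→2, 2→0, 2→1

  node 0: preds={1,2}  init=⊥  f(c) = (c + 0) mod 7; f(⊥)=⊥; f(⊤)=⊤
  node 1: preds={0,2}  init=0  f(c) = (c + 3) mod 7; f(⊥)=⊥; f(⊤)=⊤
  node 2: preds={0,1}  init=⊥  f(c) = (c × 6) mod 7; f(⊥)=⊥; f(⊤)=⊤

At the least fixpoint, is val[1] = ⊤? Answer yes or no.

yes

Trace (6 dequeues):
  [1] u=0 | in 0 | out 0 | prev ⊥ | push {}
  [2] u=1 | in 0 | out ⊤ | prev 0 | push {0}
  [3] u=2 | in ⊤ | out ⊤ | prev ⊥ | push {1}
  [4] u=0 | in ⊤ | out ⊤ | prev 0 | push {2}
  [5] u=1 | in ⊤ | out ⊤ | ==
  [6] u=2 | in ⊤ | out ⊤ | ==

Converged values:
  [0] ⊤
  [1] ⊤
  [2] ⊤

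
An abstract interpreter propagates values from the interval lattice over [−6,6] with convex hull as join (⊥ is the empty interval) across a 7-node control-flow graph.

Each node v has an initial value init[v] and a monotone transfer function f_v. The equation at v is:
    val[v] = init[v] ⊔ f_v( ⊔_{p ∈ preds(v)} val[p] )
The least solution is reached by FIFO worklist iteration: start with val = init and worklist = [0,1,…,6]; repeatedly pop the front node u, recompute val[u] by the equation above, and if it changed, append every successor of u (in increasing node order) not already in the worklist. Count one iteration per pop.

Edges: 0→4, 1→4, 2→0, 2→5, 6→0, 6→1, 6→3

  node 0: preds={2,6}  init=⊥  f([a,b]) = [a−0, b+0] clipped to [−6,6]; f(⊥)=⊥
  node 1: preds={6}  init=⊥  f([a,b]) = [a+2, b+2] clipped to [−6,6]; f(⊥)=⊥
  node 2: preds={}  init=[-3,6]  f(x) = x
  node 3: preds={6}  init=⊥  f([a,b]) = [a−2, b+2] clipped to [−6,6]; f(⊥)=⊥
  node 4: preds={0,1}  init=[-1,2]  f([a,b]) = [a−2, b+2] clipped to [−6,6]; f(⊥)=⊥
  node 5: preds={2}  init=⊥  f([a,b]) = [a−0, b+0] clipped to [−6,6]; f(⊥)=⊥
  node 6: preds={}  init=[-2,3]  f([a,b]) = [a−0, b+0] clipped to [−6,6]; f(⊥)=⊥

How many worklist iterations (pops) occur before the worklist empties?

7

Trace (7 dequeues):
  [1] u=0 | in [-3,6] | out [-3,6] | prev ⊥ | push {}
  [2] u=1 | in [-2,3] | out [0,5] | prev ⊥ | push {}
  [3] u=2 | in ⊥ | out [-3,6] | ==
  [4] u=3 | in [-2,3] | out [-4,5] | prev ⊥ | push {}
  [5] u=4 | in [-3,6] | out [-5,6] | prev [-1,2] | push {}
  [6] u=5 | in [-3,6] | out [-3,6] | prev ⊥ | push {}
  [7] u=6 | in ⊥ | out [-2,3] | ==

Converged values:
  [0] [-3,6]
  [1] [0,5]
  [2] [-3,6]
  [3] [-4,5]
  [4] [-5,6]
  [5] [-3,6]
  [6] [-2,3]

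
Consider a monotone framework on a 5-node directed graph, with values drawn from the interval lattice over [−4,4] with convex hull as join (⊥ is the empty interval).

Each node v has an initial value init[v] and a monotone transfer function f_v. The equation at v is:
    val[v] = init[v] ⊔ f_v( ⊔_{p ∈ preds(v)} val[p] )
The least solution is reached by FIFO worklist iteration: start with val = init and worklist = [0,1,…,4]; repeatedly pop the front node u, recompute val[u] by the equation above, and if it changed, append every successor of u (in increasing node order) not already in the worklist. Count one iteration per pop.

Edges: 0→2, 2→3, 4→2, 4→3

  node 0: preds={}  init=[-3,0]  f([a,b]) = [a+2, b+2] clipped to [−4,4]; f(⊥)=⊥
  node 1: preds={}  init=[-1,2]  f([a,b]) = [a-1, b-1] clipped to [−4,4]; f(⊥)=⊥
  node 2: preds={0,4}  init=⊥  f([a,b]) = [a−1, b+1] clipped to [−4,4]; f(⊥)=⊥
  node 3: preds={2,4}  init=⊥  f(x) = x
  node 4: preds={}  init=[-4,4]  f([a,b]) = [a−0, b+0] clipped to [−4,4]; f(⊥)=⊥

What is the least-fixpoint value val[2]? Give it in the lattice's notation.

Trace (5 dequeues):
  [1] u=0 | in ⊥ | out [-3,0] | ==
  [2] u=1 | in ⊥ | out [-1,2] | ==
  [3] u=2 | in [-4,4] | out [-4,4] | prev ⊥ | push {}
  [4] u=3 | in [-4,4] | out [-4,4] | prev ⊥ | push {}
  [5] u=4 | in ⊥ | out [-4,4] | ==

Converged values:
  [0] [-3,0]
  [1] [-1,2]
  [2] [-4,4]
  [3] [-4,4]
  [4] [-4,4]

[-4,4]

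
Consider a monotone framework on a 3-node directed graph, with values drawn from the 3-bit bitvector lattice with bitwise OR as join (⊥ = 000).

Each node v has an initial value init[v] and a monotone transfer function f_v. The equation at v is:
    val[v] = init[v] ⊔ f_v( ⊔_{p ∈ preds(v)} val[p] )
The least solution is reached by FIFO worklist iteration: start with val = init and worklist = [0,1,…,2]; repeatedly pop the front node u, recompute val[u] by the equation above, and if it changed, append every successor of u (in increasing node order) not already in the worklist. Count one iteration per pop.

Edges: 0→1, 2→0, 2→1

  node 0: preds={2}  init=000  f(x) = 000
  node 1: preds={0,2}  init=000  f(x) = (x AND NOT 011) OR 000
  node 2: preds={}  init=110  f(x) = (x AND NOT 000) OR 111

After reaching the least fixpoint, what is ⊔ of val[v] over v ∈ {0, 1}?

100

Worklist (5 pops):
  #1 pop 0: in=110 → 000 (no change)
  #2 pop 1: in=110 → 100 (was 000); enqueue []
  #3 pop 2: in=000 → 111 (was 110); enqueue [0,1]
  #4 pop 0: in=111 → 000 (no change)
  #5 pop 1: in=111 → 100 (no change)

Fixpoint:
  val[0] = 000
  val[1] = 100
  val[2] = 111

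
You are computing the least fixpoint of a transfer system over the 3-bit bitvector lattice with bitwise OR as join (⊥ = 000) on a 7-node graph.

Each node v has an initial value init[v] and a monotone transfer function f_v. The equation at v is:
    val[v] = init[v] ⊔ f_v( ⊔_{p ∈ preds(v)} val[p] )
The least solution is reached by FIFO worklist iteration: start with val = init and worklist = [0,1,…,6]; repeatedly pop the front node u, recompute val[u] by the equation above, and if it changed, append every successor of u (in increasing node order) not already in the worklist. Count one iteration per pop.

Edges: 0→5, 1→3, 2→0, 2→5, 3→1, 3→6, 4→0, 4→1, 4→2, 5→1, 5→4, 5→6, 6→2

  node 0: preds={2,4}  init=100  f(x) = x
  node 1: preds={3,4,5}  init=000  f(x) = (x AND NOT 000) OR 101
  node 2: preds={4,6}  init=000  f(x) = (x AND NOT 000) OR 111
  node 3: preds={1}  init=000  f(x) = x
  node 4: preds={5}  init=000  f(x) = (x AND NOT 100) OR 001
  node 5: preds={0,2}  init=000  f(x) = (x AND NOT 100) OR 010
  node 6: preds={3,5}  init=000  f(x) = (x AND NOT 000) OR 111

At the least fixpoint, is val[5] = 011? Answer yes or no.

yes

Trace (17 dequeues):
  [1] u=0 | in 000 | out 100 | ==
  [2] u=1 | in 000 | out 101 | prev 000 | push {}
  [3] u=2 | in 000 | out 111 | prev 000 | push {0}
  [4] u=3 | in 101 | out 101 | prev 000 | push {1}
  [5] u=4 | in 000 | out 001 | prev 000 | push {2}
  [6] u=5 | in 111 | out 011 | prev 000 | push {4}
  [7] u=6 | in 111 | out 111 | prev 000 | push {}
  [8] u=0 | in 111 | out 111 | prev 100 | push {5}
  [9] u=1 | in 111 | out 111 | prev 101 | push {3}
  [10] u=2 | in 111 | out 111 | ==
  [11] u=4 | in 011 | out 011 | prev 001 | push {0,1,2}
  [12] u=5 | in 111 | out 011 | ==
  [13] u=3 | in 111 | out 111 | prev 101 | push {6}
  [14] u=0 | in 111 | out 111 | ==
  [15] u=1 | in 111 | out 111 | ==
  [16] u=2 | in 111 | out 111 | ==
  [17] u=6 | in 111 | out 111 | ==

Converged values:
  [0] 111
  [1] 111
  [2] 111
  [3] 111
  [4] 011
  [5] 011
  [6] 111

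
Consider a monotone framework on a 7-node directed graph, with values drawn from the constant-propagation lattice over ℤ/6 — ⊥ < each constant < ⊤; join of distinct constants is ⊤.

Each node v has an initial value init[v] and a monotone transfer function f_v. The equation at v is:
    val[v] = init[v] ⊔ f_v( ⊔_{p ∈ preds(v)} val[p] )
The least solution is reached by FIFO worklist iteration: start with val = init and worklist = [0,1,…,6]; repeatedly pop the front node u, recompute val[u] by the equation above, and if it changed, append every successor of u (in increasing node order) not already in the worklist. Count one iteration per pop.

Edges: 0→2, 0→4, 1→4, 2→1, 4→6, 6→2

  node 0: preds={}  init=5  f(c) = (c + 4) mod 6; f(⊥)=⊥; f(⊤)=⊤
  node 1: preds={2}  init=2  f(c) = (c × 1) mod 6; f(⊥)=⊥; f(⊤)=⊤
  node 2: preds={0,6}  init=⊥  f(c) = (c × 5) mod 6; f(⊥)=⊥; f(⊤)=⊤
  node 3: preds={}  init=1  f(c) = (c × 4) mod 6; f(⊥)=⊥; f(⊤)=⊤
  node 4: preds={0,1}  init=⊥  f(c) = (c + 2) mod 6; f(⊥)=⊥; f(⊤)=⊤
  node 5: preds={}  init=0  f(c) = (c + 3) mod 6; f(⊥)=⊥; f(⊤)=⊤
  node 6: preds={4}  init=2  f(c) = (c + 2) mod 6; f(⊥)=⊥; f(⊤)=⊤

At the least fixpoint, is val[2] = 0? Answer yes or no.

no

Worklist (10 pops):
  #1 pop 0: in=⊥ → 5 (no change)
  #2 pop 1: in=⊥ → 2 (no change)
  #3 pop 2: in=⊤ → ⊤ (was ⊥); enqueue [1]
  #4 pop 3: in=⊥ → 1 (no change)
  #5 pop 4: in=⊤ → ⊤ (was ⊥); enqueue []
  #6 pop 5: in=⊥ → 0 (no change)
  #7 pop 6: in=⊤ → ⊤ (was 2); enqueue [2]
  #8 pop 1: in=⊤ → ⊤ (was 2); enqueue [4]
  #9 pop 2: in=⊤ → ⊤ (no change)
  #10 pop 4: in=⊤ → ⊤ (no change)

Fixpoint:
  val[0] = 5
  val[1] = ⊤
  val[2] = ⊤
  val[3] = 1
  val[4] = ⊤
  val[5] = 0
  val[6] = ⊤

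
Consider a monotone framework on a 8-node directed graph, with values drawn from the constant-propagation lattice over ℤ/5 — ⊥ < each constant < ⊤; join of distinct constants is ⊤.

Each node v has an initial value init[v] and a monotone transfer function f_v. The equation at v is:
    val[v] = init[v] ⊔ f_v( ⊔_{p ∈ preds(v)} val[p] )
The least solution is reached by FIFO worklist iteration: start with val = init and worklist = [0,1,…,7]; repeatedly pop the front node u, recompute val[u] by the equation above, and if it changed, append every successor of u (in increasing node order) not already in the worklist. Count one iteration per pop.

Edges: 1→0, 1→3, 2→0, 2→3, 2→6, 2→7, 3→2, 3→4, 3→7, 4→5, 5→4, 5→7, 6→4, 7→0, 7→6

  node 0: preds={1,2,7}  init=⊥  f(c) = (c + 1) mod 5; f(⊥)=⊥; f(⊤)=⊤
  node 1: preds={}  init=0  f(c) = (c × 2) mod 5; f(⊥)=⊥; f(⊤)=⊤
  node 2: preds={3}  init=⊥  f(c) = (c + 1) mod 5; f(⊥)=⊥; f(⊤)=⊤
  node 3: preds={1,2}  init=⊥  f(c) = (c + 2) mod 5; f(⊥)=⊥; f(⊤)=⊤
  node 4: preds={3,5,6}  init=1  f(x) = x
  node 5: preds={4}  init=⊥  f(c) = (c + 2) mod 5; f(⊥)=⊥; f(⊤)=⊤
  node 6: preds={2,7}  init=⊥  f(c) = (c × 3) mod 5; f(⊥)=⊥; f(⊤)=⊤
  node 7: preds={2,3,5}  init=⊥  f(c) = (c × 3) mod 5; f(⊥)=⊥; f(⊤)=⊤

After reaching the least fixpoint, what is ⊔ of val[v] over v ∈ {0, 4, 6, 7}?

⊤

Iteration log — 20 steps:
  step 1. node 0  ⊔preds=0  new=1  old=⊥  +wl: 
  step 2. node 1  ⊔preds=⊥  new=0  stable
  step 3. node 2  ⊔preds=⊥  new=⊥  stable
  step 4. node 3  ⊔preds=0  new=2  old=⊥  +wl: 2
  step 5. node 4  ⊔preds=2  new=⊤  old=1  +wl: 
  step 6. node 5  ⊔preds=⊤  new=⊤  old=⊥  +wl: 4
  step 7. node 6  ⊔preds=⊥  new=⊥  stable
  step 8. node 7  ⊔preds=⊤  new=⊤  old=⊥  +wl: 0,6
  step 9. node 2  ⊔preds=2  new=3  old=⊥  +wl: 3,7
  step 10. node 4  ⊔preds=⊤  new=⊤  stable
  step 11. node 0  ⊔preds=⊤  new=⊤  old=1  +wl: 
  step 12. node 6  ⊔preds=⊤  new=⊤  old=⊥  +wl: 4
  step 13. node 3  ⊔preds=⊤  new=⊤  old=2  +wl: 2
  step 14. node 7  ⊔preds=⊤  new=⊤  stable
  step 15. node 4  ⊔preds=⊤  new=⊤  stable
  step 16. node 2  ⊔preds=⊤  new=⊤  old=3  +wl: 0,3,6,7
  step 17. node 0  ⊔preds=⊤  new=⊤  stable
  step 18. node 3  ⊔preds=⊤  new=⊤  stable
  step 19. node 6  ⊔preds=⊤  new=⊤  stable
  step 20. node 7  ⊔preds=⊤  new=⊤  stable

Least fixpoint reached:
  node 0: ⊤
  node 1: 0
  node 2: ⊤
  node 3: ⊤
  node 4: ⊤
  node 5: ⊤
  node 6: ⊤
  node 7: ⊤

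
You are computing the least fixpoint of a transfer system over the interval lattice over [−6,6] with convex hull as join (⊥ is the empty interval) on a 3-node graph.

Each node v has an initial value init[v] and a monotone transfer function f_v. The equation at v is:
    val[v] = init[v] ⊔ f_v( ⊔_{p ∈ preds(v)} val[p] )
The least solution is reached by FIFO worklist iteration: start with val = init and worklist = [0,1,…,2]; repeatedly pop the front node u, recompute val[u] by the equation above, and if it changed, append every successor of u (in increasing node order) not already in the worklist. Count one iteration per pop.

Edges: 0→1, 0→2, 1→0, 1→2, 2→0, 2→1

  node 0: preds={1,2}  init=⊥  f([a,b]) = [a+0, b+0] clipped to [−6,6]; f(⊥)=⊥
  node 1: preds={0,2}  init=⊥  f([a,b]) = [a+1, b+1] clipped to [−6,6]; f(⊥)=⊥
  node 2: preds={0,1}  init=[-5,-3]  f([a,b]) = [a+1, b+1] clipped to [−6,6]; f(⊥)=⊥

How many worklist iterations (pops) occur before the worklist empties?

Trace (18 dequeues):
  [1] u=0 | in [-5,-3] | out [-5,-3] | prev ⊥ | push {}
  [2] u=1 | in [-5,-3] | out [-4,-2] | prev ⊥ | push {0}
  [3] u=2 | in [-5,-2] | out [-5,-1] | prev [-5,-3] | push {1}
  [4] u=0 | in [-5,-1] | out [-5,-1] | prev [-5,-3] | push {2}
  [5] u=1 | in [-5,-1] | out [-4,0] | prev [-4,-2] | push {0}
  [6] u=2 | in [-5,0] | out [-5,1] | prev [-5,-1] | push {1}
  [7] u=0 | in [-5,1] | out [-5,1] | prev [-5,-1] | push {2}
  [8] u=1 | in [-5,1] | out [-4,2] | prev [-4,0] | push {0}
  [9] u=2 | in [-5,2] | out [-5,3] | prev [-5,1] | push {1}
  [10] u=0 | in [-5,3] | out [-5,3] | prev [-5,1] | push {2}
  [11] u=1 | in [-5,3] | out [-4,4] | prev [-4,2] | push {0}
  [12] u=2 | in [-5,4] | out [-5,5] | prev [-5,3] | push {1}
  [13] u=0 | in [-5,5] | out [-5,5] | prev [-5,3] | push {2}
  [14] u=1 | in [-5,5] | out [-4,6] | prev [-4,4] | push {0}
  [15] u=2 | in [-5,6] | out [-5,6] | prev [-5,5] | push {1}
  [16] u=0 | in [-5,6] | out [-5,6] | prev [-5,5] | push {2}
  [17] u=1 | in [-5,6] | out [-4,6] | ==
  [18] u=2 | in [-5,6] | out [-5,6] | ==

Converged values:
  [0] [-5,6]
  [1] [-4,6]
  [2] [-5,6]

18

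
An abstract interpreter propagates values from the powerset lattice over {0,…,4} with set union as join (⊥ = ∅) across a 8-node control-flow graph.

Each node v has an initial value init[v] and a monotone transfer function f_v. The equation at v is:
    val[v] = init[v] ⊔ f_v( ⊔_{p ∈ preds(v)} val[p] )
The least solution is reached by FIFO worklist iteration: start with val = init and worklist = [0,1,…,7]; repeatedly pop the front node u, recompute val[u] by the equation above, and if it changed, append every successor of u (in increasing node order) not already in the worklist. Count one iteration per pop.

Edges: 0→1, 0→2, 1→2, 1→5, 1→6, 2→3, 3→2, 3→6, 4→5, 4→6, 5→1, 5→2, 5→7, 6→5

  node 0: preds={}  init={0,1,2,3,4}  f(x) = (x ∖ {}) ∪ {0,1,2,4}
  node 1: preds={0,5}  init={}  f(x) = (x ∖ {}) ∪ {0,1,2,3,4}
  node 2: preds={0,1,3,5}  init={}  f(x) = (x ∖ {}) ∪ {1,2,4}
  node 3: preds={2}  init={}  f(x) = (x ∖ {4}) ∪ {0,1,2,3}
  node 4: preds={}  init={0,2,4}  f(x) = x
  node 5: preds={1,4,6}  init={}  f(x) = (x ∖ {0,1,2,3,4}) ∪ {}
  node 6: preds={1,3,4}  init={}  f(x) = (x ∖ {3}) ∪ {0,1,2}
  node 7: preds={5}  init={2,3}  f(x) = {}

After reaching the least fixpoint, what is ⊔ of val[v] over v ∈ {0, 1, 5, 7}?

{0,1,2,3,4}

Worklist (10 pops):
  #1 pop 0: in={} → {0,1,2,3,4} (no change)
  #2 pop 1: in={0,1,2,3,4} → {0,1,2,3,4} (was {}); enqueue []
  #3 pop 2: in={0,1,2,3,4} → {0,1,2,3,4} (was {}); enqueue []
  #4 pop 3: in={0,1,2,3,4} → {0,1,2,3} (was {}); enqueue [2]
  #5 pop 4: in={} → {0,2,4} (no change)
  #6 pop 5: in={0,1,2,3,4} → {} (no change)
  #7 pop 6: in={0,1,2,3,4} → {0,1,2,4} (was {}); enqueue [5]
  #8 pop 7: in={} → {2,3} (no change)
  #9 pop 2: in={0,1,2,3,4} → {0,1,2,3,4} (no change)
  #10 pop 5: in={0,1,2,3,4} → {} (no change)

Fixpoint:
  val[0] = {0,1,2,3,4}
  val[1] = {0,1,2,3,4}
  val[2] = {0,1,2,3,4}
  val[3] = {0,1,2,3}
  val[4] = {0,2,4}
  val[5] = {}
  val[6] = {0,1,2,4}
  val[7] = {2,3}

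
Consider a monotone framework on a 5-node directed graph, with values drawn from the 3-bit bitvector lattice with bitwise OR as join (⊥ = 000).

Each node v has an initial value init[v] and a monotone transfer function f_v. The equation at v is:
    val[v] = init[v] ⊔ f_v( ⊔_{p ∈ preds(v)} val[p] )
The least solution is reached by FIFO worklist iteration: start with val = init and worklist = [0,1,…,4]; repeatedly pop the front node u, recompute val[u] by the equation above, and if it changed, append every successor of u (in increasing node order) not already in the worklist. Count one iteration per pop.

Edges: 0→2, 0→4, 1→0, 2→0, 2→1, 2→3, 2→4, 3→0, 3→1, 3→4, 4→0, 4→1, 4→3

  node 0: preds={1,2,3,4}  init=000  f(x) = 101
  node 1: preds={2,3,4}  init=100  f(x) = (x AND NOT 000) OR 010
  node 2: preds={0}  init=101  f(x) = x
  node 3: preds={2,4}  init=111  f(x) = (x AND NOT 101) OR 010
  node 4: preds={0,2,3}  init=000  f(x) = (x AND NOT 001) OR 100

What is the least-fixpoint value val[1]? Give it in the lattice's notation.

111

Trace (8 dequeues):
  [1] u=0 | in 111 | out 101 | prev 000 | push {}
  [2] u=1 | in 111 | out 111 | prev 100 | push {0}
  [3] u=2 | in 101 | out 101 | ==
  [4] u=3 | in 101 | out 111 | ==
  [5] u=4 | in 111 | out 110 | prev 000 | push {1,3}
  [6] u=0 | in 111 | out 101 | ==
  [7] u=1 | in 111 | out 111 | ==
  [8] u=3 | in 111 | out 111 | ==

Converged values:
  [0] 101
  [1] 111
  [2] 101
  [3] 111
  [4] 110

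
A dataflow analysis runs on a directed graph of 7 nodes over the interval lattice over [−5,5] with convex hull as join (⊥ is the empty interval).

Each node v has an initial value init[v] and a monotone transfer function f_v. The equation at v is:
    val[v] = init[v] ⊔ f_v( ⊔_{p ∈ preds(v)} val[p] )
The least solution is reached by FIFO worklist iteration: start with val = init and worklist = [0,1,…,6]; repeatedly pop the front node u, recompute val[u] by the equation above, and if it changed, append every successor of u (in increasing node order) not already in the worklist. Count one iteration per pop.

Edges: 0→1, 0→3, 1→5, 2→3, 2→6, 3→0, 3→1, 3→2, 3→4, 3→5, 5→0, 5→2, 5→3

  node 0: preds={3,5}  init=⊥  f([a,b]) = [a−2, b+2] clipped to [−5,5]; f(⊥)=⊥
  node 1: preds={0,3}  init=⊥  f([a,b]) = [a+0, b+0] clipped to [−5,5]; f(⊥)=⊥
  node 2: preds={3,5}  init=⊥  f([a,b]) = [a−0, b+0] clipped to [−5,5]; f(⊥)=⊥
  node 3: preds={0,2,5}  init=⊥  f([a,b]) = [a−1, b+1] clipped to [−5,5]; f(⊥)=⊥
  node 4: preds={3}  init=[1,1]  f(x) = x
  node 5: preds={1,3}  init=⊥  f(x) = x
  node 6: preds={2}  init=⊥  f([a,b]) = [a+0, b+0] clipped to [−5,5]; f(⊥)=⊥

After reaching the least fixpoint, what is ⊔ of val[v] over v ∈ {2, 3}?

Trace (7 dequeues):
  [1] u=0 | in ⊥ | out ⊥ | ==
  [2] u=1 | in ⊥ | out ⊥ | ==
  [3] u=2 | in ⊥ | out ⊥ | ==
  [4] u=3 | in ⊥ | out ⊥ | ==
  [5] u=4 | in ⊥ | out [1,1] | ==
  [6] u=5 | in ⊥ | out ⊥ | ==
  [7] u=6 | in ⊥ | out ⊥ | ==

Converged values:
  [0] ⊥
  [1] ⊥
  [2] ⊥
  [3] ⊥
  [4] [1,1]
  [5] ⊥
  [6] ⊥

⊥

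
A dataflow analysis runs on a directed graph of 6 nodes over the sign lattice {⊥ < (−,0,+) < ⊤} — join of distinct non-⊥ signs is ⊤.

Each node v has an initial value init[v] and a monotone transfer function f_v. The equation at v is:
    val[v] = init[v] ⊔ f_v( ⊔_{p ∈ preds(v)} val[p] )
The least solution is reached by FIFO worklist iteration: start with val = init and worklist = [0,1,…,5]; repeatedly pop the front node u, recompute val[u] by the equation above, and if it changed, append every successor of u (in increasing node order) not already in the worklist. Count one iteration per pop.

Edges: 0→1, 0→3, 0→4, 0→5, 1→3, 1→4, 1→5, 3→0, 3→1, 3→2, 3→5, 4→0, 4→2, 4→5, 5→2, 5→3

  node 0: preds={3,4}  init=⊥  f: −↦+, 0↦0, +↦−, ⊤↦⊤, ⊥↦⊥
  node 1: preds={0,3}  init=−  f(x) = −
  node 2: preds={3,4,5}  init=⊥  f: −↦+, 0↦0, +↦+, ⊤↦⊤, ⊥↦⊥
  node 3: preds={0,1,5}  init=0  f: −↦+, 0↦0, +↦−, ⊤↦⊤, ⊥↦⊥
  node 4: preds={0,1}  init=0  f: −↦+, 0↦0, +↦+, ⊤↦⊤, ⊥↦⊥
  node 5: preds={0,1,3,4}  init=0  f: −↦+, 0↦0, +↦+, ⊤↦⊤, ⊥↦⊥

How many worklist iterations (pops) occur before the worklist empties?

12

Iteration log — 12 steps:
  step 1. node 0  ⊔preds=0  new=0  old=⊥  +wl: 
  step 2. node 1  ⊔preds=0  new=−  stable
  step 3. node 2  ⊔preds=0  new=0  old=⊥  +wl: 
  step 4. node 3  ⊔preds=⊤  new=⊤  old=0  +wl: 0,1,2
  step 5. node 4  ⊔preds=⊤  new=⊤  old=0  +wl: 
  step 6. node 5  ⊔preds=⊤  new=⊤  old=0  +wl: 3
  step 7. node 0  ⊔preds=⊤  new=⊤  old=0  +wl: 4,5
  step 8. node 1  ⊔preds=⊤  new=−  stable
  step 9. node 2  ⊔preds=⊤  new=⊤  old=0  +wl: 
  step 10. node 3  ⊔preds=⊤  new=⊤  stable
  step 11. node 4  ⊔preds=⊤  new=⊤  stable
  step 12. node 5  ⊔preds=⊤  new=⊤  stable

Least fixpoint reached:
  node 0: ⊤
  node 1: −
  node 2: ⊤
  node 3: ⊤
  node 4: ⊤
  node 5: ⊤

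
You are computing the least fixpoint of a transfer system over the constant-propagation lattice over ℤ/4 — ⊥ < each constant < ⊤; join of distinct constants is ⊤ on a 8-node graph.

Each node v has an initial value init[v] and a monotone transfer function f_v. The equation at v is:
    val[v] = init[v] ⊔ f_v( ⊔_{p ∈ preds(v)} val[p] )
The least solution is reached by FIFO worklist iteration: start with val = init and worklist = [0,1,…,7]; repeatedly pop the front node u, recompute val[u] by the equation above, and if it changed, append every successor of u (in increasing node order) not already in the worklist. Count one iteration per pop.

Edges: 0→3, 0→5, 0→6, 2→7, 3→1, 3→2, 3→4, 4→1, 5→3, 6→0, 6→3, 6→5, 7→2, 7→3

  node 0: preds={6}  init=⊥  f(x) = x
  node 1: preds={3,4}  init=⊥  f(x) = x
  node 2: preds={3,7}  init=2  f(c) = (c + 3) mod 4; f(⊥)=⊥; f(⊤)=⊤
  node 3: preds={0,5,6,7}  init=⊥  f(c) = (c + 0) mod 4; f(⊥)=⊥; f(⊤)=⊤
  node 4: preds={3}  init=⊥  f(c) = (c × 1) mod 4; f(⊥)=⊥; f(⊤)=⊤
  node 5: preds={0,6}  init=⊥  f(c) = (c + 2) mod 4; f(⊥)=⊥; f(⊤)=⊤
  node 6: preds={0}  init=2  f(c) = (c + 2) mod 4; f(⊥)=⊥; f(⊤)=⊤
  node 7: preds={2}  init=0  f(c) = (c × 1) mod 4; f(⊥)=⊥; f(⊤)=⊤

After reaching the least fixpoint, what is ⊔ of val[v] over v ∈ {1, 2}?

Trace (15 dequeues):
  [1] u=0 | in 2 | out 2 | prev ⊥ | push {}
  [2] u=1 | in ⊥ | out ⊥ | ==
  [3] u=2 | in 0 | out ⊤ | prev 2 | push {}
  [4] u=3 | in ⊤ | out ⊤ | prev ⊥ | push {1,2}
  [5] u=4 | in ⊤ | out ⊤ | prev ⊥ | push {}
  [6] u=5 | in 2 | out 0 | prev ⊥ | push {3}
  [7] u=6 | in 2 | out ⊤ | prev 2 | push {0,5}
  [8] u=7 | in ⊤ | out ⊤ | prev 0 | push {}
  [9] u=1 | in ⊤ | out ⊤ | prev ⊥ | push {}
  [10] u=2 | in ⊤ | out ⊤ | ==
  [11] u=3 | in ⊤ | out ⊤ | ==
  [12] u=0 | in ⊤ | out ⊤ | prev 2 | push {3,6}
  [13] u=5 | in ⊤ | out ⊤ | prev 0 | push {}
  [14] u=3 | in ⊤ | out ⊤ | ==
  [15] u=6 | in ⊤ | out ⊤ | ==

Converged values:
  [0] ⊤
  [1] ⊤
  [2] ⊤
  [3] ⊤
  [4] ⊤
  [5] ⊤
  [6] ⊤
  [7] ⊤

⊤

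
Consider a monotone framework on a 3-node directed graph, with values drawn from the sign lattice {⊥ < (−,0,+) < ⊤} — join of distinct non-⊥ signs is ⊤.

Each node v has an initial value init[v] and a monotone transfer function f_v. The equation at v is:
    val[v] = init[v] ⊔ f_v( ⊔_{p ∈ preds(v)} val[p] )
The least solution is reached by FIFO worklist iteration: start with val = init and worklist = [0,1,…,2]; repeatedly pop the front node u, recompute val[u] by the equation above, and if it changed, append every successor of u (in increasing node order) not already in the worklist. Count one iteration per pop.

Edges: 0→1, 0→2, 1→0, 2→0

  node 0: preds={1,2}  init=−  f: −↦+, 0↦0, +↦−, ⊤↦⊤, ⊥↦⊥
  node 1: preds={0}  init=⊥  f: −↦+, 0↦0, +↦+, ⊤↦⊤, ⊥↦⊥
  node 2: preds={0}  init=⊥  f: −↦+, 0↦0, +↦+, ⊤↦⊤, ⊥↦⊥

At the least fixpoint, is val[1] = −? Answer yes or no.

Worklist (4 pops):
  #1 pop 0: in=⊥ → − (no change)
  #2 pop 1: in=− → + (was ⊥); enqueue [0]
  #3 pop 2: in=− → + (was ⊥); enqueue []
  #4 pop 0: in=+ → − (no change)

Fixpoint:
  val[0] = −
  val[1] = +
  val[2] = +

no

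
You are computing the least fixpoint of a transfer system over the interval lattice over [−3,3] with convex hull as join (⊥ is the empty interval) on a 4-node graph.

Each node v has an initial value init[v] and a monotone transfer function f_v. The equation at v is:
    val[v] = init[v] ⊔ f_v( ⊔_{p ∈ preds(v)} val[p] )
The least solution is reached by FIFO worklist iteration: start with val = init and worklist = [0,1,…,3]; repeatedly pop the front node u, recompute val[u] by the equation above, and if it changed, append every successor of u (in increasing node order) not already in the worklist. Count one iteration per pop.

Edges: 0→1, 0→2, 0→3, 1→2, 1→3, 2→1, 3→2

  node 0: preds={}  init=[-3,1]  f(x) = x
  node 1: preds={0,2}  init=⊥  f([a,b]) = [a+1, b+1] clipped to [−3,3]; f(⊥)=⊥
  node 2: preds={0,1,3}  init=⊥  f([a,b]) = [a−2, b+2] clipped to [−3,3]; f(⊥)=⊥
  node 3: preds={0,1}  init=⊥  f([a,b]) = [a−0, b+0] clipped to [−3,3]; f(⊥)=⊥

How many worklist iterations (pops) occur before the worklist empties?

Iteration log — 8 steps:
  step 1. node 0  ⊔preds=⊥  new=[-3,1]  stable
  step 2. node 1  ⊔preds=[-3,1]  new=[-2,2]  old=⊥  +wl: 
  step 3. node 2  ⊔preds=[-3,2]  new=[-3,3]  old=⊥  +wl: 1
  step 4. node 3  ⊔preds=[-3,2]  new=[-3,2]  old=⊥  +wl: 2
  step 5. node 1  ⊔preds=[-3,3]  new=[-2,3]  old=[-2,2]  +wl: 3
  step 6. node 2  ⊔preds=[-3,3]  new=[-3,3]  stable
  step 7. node 3  ⊔preds=[-3,3]  new=[-3,3]  old=[-3,2]  +wl: 2
  step 8. node 2  ⊔preds=[-3,3]  new=[-3,3]  stable

Least fixpoint reached:
  node 0: [-3,1]
  node 1: [-2,3]
  node 2: [-3,3]
  node 3: [-3,3]

8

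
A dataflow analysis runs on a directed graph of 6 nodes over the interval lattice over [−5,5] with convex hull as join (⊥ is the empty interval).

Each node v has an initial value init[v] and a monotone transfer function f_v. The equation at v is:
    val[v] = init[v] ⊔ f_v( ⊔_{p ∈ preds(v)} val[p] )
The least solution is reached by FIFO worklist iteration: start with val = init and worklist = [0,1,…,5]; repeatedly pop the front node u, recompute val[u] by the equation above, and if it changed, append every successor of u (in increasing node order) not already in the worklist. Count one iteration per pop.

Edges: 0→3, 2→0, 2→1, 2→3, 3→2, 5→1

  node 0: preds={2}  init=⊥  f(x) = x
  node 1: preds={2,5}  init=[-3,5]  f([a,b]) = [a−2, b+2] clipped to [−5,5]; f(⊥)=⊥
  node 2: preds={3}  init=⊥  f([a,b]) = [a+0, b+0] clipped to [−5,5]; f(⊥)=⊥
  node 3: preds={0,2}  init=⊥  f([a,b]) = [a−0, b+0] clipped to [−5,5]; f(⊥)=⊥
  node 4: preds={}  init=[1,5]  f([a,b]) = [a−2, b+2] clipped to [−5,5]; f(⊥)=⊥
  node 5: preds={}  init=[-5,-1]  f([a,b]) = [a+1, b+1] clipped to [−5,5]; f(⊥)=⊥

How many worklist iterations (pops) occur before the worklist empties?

6

Trace (6 dequeues):
  [1] u=0 | in ⊥ | out ⊥ | ==
  [2] u=1 | in [-5,-1] | out [-5,5] | prev [-3,5] | push {}
  [3] u=2 | in ⊥ | out ⊥ | ==
  [4] u=3 | in ⊥ | out ⊥ | ==
  [5] u=4 | in ⊥ | out [1,5] | ==
  [6] u=5 | in ⊥ | out [-5,-1] | ==

Converged values:
  [0] ⊥
  [1] [-5,5]
  [2] ⊥
  [3] ⊥
  [4] [1,5]
  [5] [-5,-1]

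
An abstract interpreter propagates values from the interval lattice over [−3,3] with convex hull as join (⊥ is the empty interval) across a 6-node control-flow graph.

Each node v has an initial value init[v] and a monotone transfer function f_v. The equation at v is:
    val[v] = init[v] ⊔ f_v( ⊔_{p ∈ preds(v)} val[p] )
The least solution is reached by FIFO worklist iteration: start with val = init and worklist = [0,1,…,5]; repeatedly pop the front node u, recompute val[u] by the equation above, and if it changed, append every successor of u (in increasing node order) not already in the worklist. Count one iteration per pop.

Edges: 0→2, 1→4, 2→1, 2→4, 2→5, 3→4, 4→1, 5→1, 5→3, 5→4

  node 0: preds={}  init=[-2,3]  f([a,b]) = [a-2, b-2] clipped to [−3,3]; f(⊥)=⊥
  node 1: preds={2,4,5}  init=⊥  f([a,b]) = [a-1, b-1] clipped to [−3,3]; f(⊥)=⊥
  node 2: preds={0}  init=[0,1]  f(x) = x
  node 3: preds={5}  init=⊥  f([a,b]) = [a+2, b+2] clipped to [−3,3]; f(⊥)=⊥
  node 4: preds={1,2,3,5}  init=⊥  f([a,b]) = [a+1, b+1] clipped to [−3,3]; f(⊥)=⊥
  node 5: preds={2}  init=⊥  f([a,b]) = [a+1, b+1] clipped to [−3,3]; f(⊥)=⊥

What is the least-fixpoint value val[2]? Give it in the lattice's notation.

Trace (10 dequeues):
  [1] u=0 | in ⊥ | out [-2,3] | ==
  [2] u=1 | in [0,1] | out [-1,0] | prev ⊥ | push {}
  [3] u=2 | in [-2,3] | out [-2,3] | prev [0,1] | push {1}
  [4] u=3 | in ⊥ | out ⊥ | ==
  [5] u=4 | in [-2,3] | out [-1,3] | prev ⊥ | push {}
  [6] u=5 | in [-2,3] | out [-1,3] | prev ⊥ | push {3,4}
  [7] u=1 | in [-2,3] | out [-3,2] | prev [-1,0] | push {}
  [8] u=3 | in [-1,3] | out [1,3] | prev ⊥ | push {}
  [9] u=4 | in [-3,3] | out [-2,3] | prev [-1,3] | push {1}
  [10] u=1 | in [-2,3] | out [-3,2] | ==

Converged values:
  [0] [-2,3]
  [1] [-3,2]
  [2] [-2,3]
  [3] [1,3]
  [4] [-2,3]
  [5] [-1,3]

[-2,3]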